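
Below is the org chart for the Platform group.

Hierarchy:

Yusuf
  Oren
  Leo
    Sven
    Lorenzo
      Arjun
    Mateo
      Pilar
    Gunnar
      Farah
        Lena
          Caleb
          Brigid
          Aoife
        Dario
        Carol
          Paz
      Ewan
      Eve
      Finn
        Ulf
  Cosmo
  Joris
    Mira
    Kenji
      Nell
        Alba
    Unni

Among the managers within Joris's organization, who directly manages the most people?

Direct-report counts within Joris's organization: Joris has 3; Kenji has 1; Nell has 1. The largest is 3, held by Joris.

Joris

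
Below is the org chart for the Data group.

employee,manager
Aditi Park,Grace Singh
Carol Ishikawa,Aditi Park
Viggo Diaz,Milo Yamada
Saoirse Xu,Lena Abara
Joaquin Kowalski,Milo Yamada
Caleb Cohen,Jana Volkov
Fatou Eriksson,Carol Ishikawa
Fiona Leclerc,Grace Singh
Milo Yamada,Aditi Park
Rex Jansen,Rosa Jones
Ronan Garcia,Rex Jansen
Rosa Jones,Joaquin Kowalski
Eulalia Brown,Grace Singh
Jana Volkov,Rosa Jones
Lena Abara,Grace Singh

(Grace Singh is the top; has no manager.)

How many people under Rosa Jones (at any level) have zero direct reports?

The people in Rosa Jones's organization with no one reporting to them are Ronan Garcia, Caleb Cohen. That is 2.

2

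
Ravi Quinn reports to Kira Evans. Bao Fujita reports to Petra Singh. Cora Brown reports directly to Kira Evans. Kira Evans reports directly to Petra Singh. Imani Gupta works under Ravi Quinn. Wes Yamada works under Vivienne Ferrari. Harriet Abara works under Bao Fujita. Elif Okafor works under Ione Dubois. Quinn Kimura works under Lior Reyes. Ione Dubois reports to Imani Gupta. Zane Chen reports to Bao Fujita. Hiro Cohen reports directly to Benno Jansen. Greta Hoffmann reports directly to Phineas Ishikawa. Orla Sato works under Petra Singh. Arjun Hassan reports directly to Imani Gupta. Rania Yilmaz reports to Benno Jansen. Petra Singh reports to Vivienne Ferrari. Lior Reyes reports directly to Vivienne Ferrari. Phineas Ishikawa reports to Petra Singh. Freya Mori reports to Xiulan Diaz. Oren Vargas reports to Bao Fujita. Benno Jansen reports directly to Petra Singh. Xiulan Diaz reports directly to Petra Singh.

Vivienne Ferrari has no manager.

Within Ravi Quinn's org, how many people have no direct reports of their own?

2

The people in Ravi Quinn's organization with no one reporting to them are Arjun Hassan, Elif Okafor. That is 2.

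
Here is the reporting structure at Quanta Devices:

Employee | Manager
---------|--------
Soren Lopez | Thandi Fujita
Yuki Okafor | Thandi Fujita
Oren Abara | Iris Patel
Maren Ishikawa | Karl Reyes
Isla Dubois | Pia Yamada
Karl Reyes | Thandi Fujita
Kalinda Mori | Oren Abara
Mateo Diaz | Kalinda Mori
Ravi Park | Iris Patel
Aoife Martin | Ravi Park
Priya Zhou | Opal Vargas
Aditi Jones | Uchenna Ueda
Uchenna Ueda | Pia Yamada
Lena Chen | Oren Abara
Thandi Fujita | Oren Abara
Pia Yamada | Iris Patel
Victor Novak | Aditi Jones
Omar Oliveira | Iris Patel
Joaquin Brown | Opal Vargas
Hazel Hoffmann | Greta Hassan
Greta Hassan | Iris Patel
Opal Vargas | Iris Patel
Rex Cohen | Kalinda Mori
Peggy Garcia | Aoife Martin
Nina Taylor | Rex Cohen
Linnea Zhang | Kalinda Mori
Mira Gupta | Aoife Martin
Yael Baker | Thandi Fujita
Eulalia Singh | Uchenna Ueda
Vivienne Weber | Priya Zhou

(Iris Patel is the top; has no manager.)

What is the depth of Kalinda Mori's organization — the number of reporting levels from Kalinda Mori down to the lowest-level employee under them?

2

The longest chain under Kalinda Mori runs Kalinda Mori → Rex Cohen → Nina Taylor, which is 2 levels below Kalinda Mori.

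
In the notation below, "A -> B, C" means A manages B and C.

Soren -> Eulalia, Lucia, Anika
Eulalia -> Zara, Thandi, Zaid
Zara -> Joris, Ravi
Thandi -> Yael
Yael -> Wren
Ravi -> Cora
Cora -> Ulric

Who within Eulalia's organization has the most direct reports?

Direct-report counts within Eulalia's organization: Eulalia has 3; Thandi has 1; Yael has 1; Zara has 2; Ravi has 1; Cora has 1. The largest is 3, held by Eulalia.

Eulalia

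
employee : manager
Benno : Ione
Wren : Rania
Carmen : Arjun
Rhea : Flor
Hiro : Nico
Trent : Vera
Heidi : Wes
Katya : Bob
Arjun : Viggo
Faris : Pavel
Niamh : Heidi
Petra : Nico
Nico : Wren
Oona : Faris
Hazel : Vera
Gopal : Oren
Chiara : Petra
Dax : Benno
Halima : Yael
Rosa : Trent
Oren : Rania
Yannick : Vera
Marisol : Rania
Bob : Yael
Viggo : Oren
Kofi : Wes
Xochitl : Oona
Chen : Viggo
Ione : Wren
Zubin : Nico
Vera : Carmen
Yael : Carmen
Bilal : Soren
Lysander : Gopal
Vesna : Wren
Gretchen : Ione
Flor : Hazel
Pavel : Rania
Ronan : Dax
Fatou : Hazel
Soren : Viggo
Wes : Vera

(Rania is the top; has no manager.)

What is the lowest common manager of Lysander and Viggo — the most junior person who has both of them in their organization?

Lysander's chain of managers is Gopal, Oren, Rania. Viggo's chain of managers is Oren, Rania. The first manager that appears in both chains is Oren.

Oren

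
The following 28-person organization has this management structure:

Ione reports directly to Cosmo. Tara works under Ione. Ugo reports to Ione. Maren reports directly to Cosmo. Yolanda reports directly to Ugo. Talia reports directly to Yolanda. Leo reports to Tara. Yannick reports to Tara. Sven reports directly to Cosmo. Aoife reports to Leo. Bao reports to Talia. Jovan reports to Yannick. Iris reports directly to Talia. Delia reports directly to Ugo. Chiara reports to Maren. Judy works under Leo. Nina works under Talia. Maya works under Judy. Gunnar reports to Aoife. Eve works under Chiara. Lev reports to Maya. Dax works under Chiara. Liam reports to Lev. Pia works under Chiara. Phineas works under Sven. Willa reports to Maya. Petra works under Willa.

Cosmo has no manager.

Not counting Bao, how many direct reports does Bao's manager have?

2

Bao reports to Talia. Talia's other direct reports are Iris, Nina — 2 peers.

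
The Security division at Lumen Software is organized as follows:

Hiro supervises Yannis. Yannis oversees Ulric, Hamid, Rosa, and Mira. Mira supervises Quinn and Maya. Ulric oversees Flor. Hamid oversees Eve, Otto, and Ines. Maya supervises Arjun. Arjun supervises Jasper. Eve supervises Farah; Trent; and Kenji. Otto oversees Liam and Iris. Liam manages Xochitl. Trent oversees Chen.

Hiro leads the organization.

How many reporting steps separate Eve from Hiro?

3

Chain from Eve up to Hiro: Eve → Hamid → Yannis → Hiro. That is 3 steps up, so Eve is 3 levels below Hiro.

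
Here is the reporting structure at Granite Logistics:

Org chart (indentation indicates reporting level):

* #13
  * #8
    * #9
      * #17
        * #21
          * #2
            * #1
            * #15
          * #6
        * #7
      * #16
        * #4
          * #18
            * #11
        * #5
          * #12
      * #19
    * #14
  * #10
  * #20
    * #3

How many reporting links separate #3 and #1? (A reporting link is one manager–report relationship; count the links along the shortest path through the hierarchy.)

#3 is 2 levels below #13, and #1 is 6 levels below #13 (their lowest common manager). The shortest path runs up from #3 to #13 and back down to #1: 2 + 6 = 8 links.

8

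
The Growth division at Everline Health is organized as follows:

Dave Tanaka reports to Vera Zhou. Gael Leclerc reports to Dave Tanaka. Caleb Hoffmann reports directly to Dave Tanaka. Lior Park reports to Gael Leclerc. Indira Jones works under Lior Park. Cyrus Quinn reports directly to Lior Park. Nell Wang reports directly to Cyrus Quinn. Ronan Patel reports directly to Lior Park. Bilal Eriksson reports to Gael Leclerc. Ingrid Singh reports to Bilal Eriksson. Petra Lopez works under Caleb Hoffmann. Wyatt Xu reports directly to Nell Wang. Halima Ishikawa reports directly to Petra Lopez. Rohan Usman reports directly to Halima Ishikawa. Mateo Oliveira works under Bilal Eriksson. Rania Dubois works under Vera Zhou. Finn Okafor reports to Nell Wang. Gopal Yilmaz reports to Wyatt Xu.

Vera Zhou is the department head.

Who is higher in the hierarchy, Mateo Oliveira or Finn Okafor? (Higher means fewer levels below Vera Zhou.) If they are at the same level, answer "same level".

Mateo Oliveira

Mateo Oliveira is 4 levels below Vera Zhou; Finn Okafor is 6. Mateo Oliveira is higher.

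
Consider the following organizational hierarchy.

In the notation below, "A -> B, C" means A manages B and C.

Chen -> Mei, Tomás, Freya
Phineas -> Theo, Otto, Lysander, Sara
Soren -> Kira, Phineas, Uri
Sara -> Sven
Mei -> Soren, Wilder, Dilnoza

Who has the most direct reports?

Phineas

Direct-report counts: Chen has 3; Mei has 3; Soren has 3; Phineas has 4; Sara has 1. The largest is 4, held by Phineas.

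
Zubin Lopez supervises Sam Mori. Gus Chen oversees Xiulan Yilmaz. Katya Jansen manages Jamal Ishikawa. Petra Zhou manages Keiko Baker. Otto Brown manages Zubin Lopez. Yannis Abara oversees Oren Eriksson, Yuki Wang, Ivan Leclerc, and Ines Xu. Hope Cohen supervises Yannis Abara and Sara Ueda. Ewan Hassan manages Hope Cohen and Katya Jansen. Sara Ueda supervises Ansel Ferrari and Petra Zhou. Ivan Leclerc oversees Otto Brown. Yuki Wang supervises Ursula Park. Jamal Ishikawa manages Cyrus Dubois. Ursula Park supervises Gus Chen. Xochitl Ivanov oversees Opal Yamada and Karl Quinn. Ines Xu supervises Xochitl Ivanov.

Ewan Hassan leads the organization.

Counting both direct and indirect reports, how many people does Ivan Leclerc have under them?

Ivan Leclerc directly manages Otto Brown. Under Otto Brown: Zubin Lopez, Sam Mori (2). That's 3 in total.

3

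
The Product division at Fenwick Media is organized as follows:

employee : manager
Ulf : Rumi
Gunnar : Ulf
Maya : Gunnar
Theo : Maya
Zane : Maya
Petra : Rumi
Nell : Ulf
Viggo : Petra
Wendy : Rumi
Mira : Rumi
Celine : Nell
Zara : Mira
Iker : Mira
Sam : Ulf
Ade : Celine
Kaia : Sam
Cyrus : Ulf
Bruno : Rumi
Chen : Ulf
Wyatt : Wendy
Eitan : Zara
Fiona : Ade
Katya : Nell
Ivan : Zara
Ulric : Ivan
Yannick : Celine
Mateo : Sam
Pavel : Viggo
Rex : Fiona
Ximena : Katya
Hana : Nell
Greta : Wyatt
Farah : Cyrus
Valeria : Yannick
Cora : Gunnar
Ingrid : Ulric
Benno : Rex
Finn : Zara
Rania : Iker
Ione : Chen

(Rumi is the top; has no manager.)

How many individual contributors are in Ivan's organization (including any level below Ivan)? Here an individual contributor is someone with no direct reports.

1

The only person in Ivan's organization with no one reporting to them is Ingrid. That is 1.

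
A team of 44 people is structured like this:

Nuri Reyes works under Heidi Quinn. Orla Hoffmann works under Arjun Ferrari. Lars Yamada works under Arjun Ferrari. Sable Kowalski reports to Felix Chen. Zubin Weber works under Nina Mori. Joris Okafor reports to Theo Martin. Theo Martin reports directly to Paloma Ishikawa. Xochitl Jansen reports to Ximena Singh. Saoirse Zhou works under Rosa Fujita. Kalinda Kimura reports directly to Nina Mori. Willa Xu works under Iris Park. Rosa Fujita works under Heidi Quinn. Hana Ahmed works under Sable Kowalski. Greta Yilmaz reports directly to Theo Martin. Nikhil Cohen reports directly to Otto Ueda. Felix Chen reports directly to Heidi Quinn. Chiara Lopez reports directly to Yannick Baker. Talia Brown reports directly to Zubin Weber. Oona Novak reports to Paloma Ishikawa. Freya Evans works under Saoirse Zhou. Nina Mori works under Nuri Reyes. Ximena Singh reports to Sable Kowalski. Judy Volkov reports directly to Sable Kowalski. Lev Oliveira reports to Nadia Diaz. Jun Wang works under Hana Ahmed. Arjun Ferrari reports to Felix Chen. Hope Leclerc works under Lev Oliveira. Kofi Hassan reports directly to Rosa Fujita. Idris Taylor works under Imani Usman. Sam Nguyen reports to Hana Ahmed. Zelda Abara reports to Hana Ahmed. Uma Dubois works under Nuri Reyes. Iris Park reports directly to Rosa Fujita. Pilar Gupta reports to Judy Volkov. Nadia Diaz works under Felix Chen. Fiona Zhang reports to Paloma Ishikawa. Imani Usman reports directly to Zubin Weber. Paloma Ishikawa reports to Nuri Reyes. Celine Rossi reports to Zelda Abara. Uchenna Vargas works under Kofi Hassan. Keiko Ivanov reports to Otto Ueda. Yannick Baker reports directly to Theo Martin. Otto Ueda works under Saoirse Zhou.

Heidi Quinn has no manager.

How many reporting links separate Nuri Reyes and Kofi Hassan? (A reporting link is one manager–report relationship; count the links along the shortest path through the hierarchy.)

3

Nuri Reyes is 1 level below Heidi Quinn, and Kofi Hassan is 2 levels below Heidi Quinn (their lowest common manager). The shortest path runs up from Nuri Reyes to Heidi Quinn and back down to Kofi Hassan: 1 + 2 = 3 links.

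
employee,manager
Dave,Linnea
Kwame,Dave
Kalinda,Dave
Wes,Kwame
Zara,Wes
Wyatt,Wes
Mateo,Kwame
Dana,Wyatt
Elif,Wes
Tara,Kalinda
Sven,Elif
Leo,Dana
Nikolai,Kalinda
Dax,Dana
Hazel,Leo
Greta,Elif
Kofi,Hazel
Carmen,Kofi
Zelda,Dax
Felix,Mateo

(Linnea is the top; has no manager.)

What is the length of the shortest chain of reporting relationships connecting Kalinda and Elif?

Kalinda is 1 level below Dave, and Elif is 3 levels below Dave (their lowest common manager). The shortest path runs up from Kalinda to Dave and back down to Elif: 1 + 3 = 4 links.

4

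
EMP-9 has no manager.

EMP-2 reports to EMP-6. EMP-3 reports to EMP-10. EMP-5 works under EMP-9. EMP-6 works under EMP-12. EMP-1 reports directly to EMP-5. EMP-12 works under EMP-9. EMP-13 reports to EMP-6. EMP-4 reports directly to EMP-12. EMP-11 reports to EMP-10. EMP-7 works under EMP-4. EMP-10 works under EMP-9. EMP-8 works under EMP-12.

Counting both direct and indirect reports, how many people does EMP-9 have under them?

EMP-9 directly manages EMP-12, EMP-10, EMP-5. Under EMP-12: EMP-8, EMP-6, EMP-13, EMP-2, EMP-4, EMP-7 (6). Under EMP-10: EMP-3, EMP-11 (2). Under EMP-5: EMP-1 (1). So EMP-9's organization is 3 direct reports plus everyone under them: 7 + 3 + 2 = 12.

12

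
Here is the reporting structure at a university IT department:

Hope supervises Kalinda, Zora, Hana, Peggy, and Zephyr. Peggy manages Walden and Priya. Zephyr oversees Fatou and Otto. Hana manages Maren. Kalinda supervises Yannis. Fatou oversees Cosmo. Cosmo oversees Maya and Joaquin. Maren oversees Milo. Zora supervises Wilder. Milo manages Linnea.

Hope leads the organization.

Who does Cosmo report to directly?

Cosmo reports directly to Fatou.

Fatou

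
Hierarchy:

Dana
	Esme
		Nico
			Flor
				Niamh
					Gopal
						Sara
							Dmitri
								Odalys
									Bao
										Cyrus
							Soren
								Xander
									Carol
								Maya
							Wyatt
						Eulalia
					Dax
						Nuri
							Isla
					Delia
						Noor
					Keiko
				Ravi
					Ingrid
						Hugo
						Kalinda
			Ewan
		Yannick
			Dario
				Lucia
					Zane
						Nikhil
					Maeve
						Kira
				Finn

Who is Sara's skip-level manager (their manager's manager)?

Sara reports to Gopal, and Gopal reports to Niamh. So Sara's skip-level manager is Niamh.

Niamh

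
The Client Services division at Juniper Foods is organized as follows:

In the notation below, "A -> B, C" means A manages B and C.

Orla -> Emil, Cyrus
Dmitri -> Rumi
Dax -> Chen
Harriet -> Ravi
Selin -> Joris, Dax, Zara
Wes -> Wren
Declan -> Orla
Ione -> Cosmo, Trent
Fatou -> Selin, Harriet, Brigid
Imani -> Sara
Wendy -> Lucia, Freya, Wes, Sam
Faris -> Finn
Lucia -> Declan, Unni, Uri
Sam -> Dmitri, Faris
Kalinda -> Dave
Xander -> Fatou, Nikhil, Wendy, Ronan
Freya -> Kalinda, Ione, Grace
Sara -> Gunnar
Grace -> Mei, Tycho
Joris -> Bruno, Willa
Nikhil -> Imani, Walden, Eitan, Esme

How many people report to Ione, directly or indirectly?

Ione directly manages Cosmo, Trent. Cosmo has no reports. Trent has no reports. So Ione's organization is 2 direct reports plus everyone under them: 1 + 1 = 2.

2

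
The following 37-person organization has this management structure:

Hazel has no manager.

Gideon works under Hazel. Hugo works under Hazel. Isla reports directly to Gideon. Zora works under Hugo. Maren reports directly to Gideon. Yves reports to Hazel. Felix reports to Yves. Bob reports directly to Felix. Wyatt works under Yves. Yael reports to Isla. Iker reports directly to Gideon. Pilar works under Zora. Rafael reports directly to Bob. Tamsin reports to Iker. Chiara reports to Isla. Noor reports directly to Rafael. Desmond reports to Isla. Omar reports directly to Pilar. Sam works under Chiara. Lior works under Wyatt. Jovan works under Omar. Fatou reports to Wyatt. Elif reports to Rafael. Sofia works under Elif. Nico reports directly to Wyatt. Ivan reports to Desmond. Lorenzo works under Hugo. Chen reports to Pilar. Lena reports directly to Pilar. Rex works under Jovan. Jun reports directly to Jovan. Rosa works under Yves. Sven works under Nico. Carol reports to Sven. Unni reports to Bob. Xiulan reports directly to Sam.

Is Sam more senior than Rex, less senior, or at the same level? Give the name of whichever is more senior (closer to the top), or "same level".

Sam is 4 levels below Hazel; Rex is 6. Sam is higher.

Sam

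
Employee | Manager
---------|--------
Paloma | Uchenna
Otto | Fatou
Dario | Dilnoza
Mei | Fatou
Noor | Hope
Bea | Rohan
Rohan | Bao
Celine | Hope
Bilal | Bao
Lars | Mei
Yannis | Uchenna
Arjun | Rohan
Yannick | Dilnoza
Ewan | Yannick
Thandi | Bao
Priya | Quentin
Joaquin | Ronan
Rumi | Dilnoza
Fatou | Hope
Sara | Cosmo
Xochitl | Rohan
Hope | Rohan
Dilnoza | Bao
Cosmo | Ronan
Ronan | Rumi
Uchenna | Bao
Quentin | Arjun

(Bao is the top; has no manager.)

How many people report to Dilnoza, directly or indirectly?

Dilnoza directly manages Rumi, Yannick, Dario. Under Rumi: Ronan, Joaquin, Cosmo, Sara (4). Under Yannick: Ewan (1). Dario has no reports. So Dilnoza's organization is 3 direct reports plus everyone under them: 5 + 2 + 1 = 8.

8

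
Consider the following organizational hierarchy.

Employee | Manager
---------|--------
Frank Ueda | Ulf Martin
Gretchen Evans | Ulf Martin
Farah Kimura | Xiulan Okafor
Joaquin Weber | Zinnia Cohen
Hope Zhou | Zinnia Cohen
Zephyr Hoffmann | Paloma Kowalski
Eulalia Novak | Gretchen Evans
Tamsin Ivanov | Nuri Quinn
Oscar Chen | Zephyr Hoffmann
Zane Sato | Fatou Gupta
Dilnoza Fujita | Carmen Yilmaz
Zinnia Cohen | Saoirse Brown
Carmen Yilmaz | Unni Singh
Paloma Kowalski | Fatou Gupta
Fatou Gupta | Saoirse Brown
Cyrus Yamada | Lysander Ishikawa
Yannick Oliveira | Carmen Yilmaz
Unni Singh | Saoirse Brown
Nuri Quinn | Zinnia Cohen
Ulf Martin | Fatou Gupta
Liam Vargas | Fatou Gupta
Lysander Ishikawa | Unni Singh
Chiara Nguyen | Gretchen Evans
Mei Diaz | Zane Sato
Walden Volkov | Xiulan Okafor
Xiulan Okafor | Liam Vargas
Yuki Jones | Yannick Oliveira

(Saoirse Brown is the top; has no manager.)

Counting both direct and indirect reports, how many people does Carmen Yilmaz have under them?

Carmen Yilmaz directly manages Yannick Oliveira, Dilnoza Fujita. Under Yannick Oliveira: Yuki Jones (1). Dilnoza Fujita has no reports. So Carmen Yilmaz's organization is 2 direct reports plus everyone under them: 2 + 1 = 3.

3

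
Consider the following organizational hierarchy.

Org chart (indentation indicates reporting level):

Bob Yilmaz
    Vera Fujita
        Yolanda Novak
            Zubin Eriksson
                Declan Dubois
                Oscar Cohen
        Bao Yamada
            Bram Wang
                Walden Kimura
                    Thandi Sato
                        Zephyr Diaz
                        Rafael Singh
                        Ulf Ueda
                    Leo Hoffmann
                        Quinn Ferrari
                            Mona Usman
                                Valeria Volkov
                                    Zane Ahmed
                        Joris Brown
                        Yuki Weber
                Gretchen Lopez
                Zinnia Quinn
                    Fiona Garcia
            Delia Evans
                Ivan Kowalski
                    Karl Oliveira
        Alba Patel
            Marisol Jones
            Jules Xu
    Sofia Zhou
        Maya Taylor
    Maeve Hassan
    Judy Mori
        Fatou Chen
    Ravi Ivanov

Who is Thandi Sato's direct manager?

Walden Kimura

Thandi Sato reports directly to Walden Kimura.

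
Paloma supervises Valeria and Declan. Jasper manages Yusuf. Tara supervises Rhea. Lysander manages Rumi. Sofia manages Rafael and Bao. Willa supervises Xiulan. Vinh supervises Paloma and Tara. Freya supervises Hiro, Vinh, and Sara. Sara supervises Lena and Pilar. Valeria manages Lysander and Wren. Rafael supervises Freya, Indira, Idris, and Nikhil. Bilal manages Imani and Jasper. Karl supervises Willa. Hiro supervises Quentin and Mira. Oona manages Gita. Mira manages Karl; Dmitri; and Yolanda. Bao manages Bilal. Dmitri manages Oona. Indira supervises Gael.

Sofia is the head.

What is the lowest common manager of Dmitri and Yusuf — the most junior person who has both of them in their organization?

Sofia

Dmitri's chain of managers is Mira, Hiro, Freya, Rafael, Sofia. Yusuf's chain of managers is Jasper, Bilal, Bao, Sofia. The first manager that appears in both chains is Sofia.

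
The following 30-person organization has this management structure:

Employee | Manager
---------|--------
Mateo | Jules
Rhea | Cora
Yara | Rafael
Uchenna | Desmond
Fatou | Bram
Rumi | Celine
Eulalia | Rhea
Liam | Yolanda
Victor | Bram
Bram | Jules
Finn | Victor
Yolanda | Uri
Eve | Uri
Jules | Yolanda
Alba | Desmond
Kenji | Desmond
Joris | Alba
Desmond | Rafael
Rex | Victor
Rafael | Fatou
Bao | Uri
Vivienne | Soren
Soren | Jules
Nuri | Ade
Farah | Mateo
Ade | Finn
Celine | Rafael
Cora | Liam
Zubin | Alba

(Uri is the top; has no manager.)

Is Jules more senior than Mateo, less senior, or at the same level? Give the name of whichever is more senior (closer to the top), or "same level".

Jules

Jules is 2 levels below Uri; Mateo is 3. Jules is higher.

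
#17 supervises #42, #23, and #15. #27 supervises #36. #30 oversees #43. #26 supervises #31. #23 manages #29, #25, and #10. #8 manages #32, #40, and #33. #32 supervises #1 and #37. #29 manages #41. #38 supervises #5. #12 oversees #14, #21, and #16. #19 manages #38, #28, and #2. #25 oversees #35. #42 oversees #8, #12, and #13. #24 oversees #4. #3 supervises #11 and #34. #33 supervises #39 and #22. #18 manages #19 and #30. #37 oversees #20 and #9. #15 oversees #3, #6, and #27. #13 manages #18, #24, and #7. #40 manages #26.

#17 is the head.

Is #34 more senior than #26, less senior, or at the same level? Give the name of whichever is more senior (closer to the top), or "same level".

#34 is 3 levels below #17; #26 is 4. #34 is higher.

#34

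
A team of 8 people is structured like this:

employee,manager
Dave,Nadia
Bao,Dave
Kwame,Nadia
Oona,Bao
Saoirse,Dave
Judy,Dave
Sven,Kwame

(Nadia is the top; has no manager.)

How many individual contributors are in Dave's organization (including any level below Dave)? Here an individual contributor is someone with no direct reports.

The people in Dave's organization with no one reporting to them are Judy, Saoirse, Oona. That is 3.

3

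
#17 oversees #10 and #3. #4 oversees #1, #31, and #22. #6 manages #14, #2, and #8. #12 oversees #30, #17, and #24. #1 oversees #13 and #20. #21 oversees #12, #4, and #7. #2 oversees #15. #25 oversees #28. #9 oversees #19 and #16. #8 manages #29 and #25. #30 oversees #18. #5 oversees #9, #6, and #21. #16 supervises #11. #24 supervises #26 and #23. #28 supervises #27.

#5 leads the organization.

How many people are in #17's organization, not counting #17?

#17 directly manages #3, #10. #3 has no reports. #10 has no reports. So #17's organization is 2 direct reports plus everyone under them: 1 + 1 = 2.

2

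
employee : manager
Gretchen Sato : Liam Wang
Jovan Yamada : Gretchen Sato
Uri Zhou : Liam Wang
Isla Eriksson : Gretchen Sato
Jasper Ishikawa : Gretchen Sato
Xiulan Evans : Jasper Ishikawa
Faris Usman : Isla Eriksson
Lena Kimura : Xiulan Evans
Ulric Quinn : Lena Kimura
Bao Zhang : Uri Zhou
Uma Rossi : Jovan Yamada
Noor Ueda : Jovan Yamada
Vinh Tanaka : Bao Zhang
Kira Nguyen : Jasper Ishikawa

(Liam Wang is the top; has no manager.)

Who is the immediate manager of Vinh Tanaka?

Bao Zhang

Vinh Tanaka reports directly to Bao Zhang.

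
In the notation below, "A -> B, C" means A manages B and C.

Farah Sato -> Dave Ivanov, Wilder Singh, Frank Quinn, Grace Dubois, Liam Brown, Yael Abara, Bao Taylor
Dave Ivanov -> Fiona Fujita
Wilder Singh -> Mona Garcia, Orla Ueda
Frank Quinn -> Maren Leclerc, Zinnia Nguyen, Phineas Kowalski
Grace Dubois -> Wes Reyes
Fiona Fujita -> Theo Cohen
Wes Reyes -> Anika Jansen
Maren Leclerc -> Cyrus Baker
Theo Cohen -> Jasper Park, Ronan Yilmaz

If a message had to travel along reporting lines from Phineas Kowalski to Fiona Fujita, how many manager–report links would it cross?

Phineas Kowalski is 2 levels below Farah Sato, and Fiona Fujita is 2 levels below Farah Sato (their lowest common manager). The shortest path runs up from Phineas Kowalski to Farah Sato and back down to Fiona Fujita: 2 + 2 = 4 links.

4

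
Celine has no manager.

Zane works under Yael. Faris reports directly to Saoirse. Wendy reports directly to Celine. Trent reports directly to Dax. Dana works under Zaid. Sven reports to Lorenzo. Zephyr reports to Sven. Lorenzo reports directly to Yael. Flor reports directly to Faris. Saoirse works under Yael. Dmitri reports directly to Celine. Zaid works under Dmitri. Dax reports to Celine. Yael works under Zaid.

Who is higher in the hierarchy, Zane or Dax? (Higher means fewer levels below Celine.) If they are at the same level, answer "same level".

Zane is 4 levels below Celine; Dax is 1. Dax is higher.

Dax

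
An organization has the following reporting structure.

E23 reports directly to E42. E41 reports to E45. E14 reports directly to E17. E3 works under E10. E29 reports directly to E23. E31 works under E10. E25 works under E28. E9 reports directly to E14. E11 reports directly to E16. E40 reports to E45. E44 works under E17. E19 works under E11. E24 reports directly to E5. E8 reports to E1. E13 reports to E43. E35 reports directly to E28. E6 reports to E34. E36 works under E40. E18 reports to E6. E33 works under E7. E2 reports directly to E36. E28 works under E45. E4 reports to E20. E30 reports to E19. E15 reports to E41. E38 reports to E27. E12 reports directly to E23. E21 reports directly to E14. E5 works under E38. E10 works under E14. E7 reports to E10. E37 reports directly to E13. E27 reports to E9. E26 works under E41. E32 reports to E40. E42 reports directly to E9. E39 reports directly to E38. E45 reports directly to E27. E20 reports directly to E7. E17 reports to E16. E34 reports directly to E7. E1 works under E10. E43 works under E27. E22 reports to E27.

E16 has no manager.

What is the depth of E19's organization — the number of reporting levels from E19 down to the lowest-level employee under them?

1

The longest chain under E19 runs E19 → E30, which is 1 level below E19.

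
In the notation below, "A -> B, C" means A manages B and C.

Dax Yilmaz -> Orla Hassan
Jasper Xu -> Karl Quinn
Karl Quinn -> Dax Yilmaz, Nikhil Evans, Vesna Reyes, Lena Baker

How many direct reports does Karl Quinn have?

Karl Quinn directly manages Dax Yilmaz, Nikhil Evans, Vesna Reyes, Lena Baker. That is 4 direct reports.

4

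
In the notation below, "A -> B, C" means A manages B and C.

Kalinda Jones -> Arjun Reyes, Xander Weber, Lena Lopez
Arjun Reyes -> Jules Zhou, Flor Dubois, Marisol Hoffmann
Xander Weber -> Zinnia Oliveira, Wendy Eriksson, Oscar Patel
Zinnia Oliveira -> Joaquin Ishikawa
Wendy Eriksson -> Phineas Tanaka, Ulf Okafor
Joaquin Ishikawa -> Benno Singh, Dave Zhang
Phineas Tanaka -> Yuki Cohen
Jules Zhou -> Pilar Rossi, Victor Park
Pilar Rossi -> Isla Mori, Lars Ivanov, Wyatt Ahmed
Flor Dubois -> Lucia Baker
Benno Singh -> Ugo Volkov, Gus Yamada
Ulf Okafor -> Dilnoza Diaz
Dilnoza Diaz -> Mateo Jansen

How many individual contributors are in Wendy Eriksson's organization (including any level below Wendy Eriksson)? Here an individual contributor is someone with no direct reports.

The people in Wendy Eriksson's organization with no one reporting to them are Mateo Jansen, Yuki Cohen. That is 2.

2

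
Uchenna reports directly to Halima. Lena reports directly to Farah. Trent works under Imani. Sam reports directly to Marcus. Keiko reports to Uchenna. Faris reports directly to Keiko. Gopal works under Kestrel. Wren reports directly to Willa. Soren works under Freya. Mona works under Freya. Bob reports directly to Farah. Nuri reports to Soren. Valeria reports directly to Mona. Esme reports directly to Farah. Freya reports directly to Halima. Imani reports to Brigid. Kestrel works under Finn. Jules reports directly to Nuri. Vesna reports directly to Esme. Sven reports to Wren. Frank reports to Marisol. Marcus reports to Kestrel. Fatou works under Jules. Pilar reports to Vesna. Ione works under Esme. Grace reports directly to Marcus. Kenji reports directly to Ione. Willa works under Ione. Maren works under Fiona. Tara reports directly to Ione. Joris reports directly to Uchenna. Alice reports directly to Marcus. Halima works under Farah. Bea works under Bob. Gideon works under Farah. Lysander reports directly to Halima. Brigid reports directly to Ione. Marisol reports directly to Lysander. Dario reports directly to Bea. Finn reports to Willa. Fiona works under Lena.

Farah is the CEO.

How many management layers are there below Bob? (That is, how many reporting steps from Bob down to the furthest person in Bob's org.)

The longest chain under Bob runs Bob → Bea → Dario, which is 2 levels below Bob.

2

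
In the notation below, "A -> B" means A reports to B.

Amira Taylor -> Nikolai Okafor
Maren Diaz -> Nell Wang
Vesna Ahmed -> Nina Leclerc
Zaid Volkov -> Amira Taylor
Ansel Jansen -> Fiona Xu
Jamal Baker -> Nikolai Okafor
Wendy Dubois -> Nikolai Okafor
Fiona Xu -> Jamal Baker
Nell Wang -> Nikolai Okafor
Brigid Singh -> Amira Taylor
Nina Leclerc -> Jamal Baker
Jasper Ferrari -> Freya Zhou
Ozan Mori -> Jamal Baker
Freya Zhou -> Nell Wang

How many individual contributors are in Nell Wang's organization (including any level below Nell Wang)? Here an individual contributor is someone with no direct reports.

The people in Nell Wang's organization with no one reporting to them are Jasper Ferrari, Maren Diaz. That is 2.

2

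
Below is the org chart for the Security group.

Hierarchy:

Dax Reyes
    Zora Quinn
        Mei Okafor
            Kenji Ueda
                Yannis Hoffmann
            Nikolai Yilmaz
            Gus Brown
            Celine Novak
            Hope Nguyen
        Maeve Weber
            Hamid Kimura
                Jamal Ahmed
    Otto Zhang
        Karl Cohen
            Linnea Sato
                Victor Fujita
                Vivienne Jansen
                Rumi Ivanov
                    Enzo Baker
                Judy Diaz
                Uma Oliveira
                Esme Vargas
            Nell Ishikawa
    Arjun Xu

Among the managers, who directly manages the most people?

Direct-report counts: Dax Reyes has 3; Otto Zhang has 1; Karl Cohen has 2; Linnea Sato has 6; Rumi Ivanov has 1; Zora Quinn has 2; Maeve Weber has 1; Hamid Kimura has 1; Mei Okafor has 5; Kenji Ueda has 1. The largest is 6, held by Linnea Sato.

Linnea Sato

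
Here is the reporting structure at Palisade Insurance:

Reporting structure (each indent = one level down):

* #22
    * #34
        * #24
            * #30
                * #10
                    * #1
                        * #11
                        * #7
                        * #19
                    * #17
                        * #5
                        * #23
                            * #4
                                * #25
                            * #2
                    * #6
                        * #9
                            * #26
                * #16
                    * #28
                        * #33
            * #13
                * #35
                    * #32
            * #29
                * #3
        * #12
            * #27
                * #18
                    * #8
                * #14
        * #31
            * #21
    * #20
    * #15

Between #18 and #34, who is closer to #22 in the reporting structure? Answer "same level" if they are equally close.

#18 is 4 levels below #22; #34 is 1. #34 is higher.

#34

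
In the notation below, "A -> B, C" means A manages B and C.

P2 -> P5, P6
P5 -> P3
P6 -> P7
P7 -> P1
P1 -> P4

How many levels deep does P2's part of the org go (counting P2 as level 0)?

4

The longest chain under P2 runs P2 → P6 → P7 → P1 → P4, which is 4 levels below P2.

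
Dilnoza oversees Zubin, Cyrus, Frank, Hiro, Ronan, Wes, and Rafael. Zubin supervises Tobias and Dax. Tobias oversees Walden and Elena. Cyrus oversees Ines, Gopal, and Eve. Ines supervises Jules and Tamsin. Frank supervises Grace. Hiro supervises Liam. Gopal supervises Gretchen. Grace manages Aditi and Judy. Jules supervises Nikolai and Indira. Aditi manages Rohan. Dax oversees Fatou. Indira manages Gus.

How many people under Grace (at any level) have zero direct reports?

The people in Grace's organization with no one reporting to them are Judy, Rohan. That is 2.

2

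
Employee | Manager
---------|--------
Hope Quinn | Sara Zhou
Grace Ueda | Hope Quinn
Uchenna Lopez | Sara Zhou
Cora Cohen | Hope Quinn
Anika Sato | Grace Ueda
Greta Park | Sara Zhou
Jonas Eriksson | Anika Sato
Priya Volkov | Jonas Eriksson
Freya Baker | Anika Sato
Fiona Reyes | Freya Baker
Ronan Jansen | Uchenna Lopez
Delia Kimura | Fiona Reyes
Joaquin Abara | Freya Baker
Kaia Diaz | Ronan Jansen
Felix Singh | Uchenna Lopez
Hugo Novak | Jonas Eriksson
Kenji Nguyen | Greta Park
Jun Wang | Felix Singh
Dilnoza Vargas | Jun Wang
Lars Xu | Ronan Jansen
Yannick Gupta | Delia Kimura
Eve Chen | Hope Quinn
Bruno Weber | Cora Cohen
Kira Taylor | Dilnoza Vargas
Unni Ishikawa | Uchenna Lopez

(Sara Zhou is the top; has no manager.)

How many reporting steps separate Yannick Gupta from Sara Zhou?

Chain from Yannick Gupta up to Sara Zhou: Yannick Gupta → Delia Kimura → Fiona Reyes → Freya Baker → Anika Sato → Grace Ueda → Hope Quinn → Sara Zhou. That is 7 steps up, so Yannick Gupta is 7 levels below Sara Zhou.

7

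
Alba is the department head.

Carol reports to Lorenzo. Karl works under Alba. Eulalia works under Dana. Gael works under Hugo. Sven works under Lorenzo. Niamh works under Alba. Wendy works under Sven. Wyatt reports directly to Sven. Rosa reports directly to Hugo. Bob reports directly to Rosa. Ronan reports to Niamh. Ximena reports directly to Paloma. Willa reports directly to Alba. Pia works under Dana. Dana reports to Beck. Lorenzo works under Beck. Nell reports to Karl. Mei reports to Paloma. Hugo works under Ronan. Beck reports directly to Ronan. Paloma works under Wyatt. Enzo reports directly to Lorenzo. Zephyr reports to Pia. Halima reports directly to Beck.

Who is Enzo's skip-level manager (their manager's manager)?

Beck

Enzo reports to Lorenzo, and Lorenzo reports to Beck. So Enzo's skip-level manager is Beck.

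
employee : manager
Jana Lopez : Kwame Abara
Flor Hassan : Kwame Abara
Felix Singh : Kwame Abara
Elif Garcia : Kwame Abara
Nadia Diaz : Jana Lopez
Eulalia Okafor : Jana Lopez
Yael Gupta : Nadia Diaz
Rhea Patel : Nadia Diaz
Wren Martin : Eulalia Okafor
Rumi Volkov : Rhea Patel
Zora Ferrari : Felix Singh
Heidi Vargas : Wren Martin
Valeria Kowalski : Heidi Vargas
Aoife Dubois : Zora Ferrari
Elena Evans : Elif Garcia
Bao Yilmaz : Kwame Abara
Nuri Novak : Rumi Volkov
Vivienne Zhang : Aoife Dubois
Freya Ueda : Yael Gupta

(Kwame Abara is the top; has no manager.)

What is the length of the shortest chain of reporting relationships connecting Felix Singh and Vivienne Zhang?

Vivienne Zhang is in Felix Singh's organization: the chain from Vivienne Zhang up to Felix Singh is Vivienne Zhang → Aoife Dubois → Zora Ferrari → Felix Singh, which is 3 links.

3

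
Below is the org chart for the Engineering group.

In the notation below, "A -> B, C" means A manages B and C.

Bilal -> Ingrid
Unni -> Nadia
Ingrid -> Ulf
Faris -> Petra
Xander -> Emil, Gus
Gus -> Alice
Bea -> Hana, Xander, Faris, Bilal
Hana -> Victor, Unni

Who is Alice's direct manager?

Gus

Alice reports directly to Gus.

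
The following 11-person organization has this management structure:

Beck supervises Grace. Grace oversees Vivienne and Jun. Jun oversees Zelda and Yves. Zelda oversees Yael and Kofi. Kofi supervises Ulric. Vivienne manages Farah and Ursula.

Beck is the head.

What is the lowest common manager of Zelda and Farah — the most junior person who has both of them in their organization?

Zelda's chain of managers is Jun, Grace, Beck. Farah's chain of managers is Vivienne, Grace, Beck. The first manager that appears in both chains is Grace.

Grace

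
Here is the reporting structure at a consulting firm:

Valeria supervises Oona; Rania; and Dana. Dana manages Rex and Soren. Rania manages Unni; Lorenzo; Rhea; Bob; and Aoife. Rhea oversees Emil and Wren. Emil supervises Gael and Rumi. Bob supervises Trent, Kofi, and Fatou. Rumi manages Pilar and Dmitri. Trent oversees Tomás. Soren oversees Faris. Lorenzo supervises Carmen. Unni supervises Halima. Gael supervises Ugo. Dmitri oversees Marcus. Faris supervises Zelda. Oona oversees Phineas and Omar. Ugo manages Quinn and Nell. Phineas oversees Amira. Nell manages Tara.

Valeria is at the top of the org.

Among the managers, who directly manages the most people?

Direct-report counts: Valeria has 3; Oona has 2; Phineas has 1; Rania has 5; Unni has 1; Lorenzo has 1; Bob has 3; Trent has 1; Rhea has 2; Emil has 2; Gael has 1; Ugo has 2; Nell has 1; Rumi has 2; Dmitri has 1; Dana has 2; Soren has 1; Faris has 1. The largest is 5, held by Rania.

Rania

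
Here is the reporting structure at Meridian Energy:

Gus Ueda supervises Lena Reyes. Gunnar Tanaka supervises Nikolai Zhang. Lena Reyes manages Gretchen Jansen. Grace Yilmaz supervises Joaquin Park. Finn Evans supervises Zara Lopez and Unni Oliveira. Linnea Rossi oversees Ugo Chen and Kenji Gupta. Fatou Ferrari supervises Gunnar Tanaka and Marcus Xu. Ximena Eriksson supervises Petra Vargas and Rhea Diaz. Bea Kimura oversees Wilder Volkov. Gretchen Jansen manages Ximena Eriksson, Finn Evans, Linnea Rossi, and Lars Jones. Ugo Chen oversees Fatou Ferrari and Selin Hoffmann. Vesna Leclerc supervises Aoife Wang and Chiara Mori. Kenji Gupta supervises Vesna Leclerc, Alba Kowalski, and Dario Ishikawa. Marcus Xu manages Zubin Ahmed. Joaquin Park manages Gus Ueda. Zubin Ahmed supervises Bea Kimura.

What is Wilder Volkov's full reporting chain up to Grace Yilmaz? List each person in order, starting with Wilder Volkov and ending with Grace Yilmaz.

Wilder Volkov -> Bea Kimura -> Zubin Ahmed -> Marcus Xu -> Fatou Ferrari -> Ugo Chen -> Linnea Rossi -> Gretchen Jansen -> Lena Reyes -> Gus Ueda -> Joaquin Park -> Grace Yilmaz

Wilder Volkov reports to Bea Kimura. Bea Kimura reports to Zubin Ahmed. Zubin Ahmed reports to Marcus Xu. Marcus Xu reports to Fatou Ferrari. Fatou Ferrari reports to Ugo Chen. Ugo Chen reports to Linnea Rossi. Linnea Rossi reports to Gretchen Jansen. Gretchen Jansen reports to Lena Reyes. Lena Reyes reports to Gus Ueda. Gus Ueda reports to Joaquin Park. Joaquin Park reports to Grace Yilmaz. Grace Yilmaz is at the top.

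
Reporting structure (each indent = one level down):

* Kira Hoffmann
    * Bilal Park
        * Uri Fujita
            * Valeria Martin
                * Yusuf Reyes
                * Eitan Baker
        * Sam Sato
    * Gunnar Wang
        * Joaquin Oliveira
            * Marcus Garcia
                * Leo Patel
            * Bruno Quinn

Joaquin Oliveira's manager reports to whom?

Kira Hoffmann

Joaquin Oliveira reports to Gunnar Wang, and Gunnar Wang reports to Kira Hoffmann. So Joaquin Oliveira's skip-level manager is Kira Hoffmann.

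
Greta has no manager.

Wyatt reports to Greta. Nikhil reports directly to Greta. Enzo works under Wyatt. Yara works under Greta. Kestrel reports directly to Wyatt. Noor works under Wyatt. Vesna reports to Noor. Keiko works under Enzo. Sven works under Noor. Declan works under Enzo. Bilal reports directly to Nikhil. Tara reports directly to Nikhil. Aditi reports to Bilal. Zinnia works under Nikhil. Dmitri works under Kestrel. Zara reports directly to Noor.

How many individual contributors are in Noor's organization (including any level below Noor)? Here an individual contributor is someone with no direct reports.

3

The people in Noor's organization with no one reporting to them are Zara, Sven, Vesna. That is 3.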